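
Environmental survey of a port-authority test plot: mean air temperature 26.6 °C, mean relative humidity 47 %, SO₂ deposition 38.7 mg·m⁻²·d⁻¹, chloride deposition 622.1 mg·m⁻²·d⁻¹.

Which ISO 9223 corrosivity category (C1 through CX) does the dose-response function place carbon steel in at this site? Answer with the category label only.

C5

carbon steel: f(T) = -0.054·(T−10) [T>10 °C] = -0.8964
  SO₂ term: 1.77·38.7^0.52·exp(0.02·47-0.8964) = 12.37
  Cl⁻ term: 0.102·622.1^0.62·exp(0.033·47+0.04·26.6) = 75.24
  r_corr = 12.37 + 75.24 = 87.62 μm/a
Category bounds: 80…200 μm/a bracket r_corr ⇒ C5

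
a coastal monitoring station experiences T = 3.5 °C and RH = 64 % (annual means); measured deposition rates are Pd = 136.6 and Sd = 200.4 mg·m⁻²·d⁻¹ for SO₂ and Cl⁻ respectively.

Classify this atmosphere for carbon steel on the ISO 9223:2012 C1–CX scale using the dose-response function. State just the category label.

carbon steel: f(T) = +0.150·(T−10) [T≤10 °C] = -0.9750
  Pd branch = 1.77·Pd^0.52·e^(0.02·RH+f) = 30.96 μm/a
  Cl⁻ term: 0.102·200.4^0.62·exp(0.033·64+0.04·3.5) = 25.93
  r_corr = 30.96 + 25.93 = 56.9 μm/a
56.9 μm/a falls in (50, 80] for carbon steel → category C4

C4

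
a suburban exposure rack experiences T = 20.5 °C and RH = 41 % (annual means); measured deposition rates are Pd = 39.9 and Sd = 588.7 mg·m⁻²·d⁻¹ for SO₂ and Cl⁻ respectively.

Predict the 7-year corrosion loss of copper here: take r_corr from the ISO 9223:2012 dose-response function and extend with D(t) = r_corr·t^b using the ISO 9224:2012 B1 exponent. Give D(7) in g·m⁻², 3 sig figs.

copper: f(T) = -0.080·(T−10) [T>10 °C] = -0.8400
  Pd branch = 0.0053·Pd^0.26·e^(0.059·RH+f) = 0.06703 μm/a
  Cl⁻ term: 0.01025·588.7^0.27·exp(0.036·41+0.049·20.5) = 0.6853
  r_corr = 0.06703 + 0.6853 = 0.7523 μm/a
ISO 9224: D(t) = r_corr · t^b with b = 0.667 (copper, B1)
  D(7) = 0.7523 × 7^0.667 = 0.7523 × 3.662 = 2.755 μm
  Mass loss = 2.755 μm × 8.96 g/cm³ = 24.68 g·m⁻²

D(7) = 24.7 g·m⁻²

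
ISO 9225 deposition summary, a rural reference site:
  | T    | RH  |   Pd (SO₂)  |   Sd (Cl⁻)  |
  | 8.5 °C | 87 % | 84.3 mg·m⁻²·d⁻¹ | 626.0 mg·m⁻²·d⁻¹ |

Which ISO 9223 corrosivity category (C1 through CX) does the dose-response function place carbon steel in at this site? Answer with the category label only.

carbon steel: temperature factor f = +0.150·(-1.5) = -0.2250
  Pd branch = 1.77·Pd^0.52·e^(0.02·RH+f) = 80.79 μm/a
  Sd branch = 0.102·Sd^0.62·e^(0.033·RH+0.04·T) = 137.1 μm/a
  sum: 80.79 + 137.1 → r_corr = 217.9 μm/a
Category bounds: 200…700 μm/a bracket r_corr ⇒ CX

CX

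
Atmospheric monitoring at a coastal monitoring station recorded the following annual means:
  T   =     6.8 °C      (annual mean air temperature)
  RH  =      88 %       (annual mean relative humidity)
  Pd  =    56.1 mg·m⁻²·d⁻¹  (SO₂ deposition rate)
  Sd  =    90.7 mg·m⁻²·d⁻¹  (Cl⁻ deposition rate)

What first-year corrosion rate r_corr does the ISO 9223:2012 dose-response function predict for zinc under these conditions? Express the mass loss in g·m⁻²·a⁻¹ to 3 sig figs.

zinc: temperature factor f = +0.038·(-3.2) = -0.1216
  sulphur-dioxide contribution → 3.849 μm/a
  chloride contribution → 0.8235 μm/a
  total first-year rate 4.672 μm/a
Convert to mass loss: 4.672 μm/a × 7.14 g/cm³ = 33.36 g·m⁻²·a⁻¹

r_corr = 33.4 g·m⁻²·a⁻¹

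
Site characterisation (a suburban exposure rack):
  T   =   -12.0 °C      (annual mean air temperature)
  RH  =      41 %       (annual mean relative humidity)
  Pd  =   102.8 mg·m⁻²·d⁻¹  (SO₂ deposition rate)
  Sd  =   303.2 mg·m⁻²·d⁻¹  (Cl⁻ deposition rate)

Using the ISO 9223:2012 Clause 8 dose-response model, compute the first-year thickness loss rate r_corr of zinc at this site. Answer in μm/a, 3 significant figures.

r_corr = 0.511 μm/a

zinc: f(T) = +0.038·(T−10) [T≤10 °C] = -0.8360
  Pd branch = 0.0129·Pd^0.44·e^(0.046·RH+f) = 0.2831 μm/a
  Sd branch = 0.0175·Sd^0.57·e^(0.008·RH+0.085·T) = 0.2276 μm/a
  r_corr = 0.2831 + 0.2276 = 0.5106 μm/a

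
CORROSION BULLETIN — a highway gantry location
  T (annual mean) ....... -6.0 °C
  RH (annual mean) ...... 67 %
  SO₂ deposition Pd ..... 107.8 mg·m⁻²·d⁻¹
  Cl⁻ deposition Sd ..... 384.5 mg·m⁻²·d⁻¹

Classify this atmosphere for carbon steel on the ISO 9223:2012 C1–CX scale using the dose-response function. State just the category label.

carbon steel: T≤10 °C ⇒ hinge +0.150·(-6.0−10) = -2.4000
  Pd branch = 1.77·Pd^0.52·e^(0.02·RH+f) = 6.992 μm/a
  Sd branch = 0.102·Sd^0.62·e^(0.033·RH+0.04·T) = 29.32 μm/a
  sum: 6.992 + 29.32 → r_corr = 36.32 μm/a
Category bounds: 25…50 μm/a bracket r_corr ⇒ C3

C3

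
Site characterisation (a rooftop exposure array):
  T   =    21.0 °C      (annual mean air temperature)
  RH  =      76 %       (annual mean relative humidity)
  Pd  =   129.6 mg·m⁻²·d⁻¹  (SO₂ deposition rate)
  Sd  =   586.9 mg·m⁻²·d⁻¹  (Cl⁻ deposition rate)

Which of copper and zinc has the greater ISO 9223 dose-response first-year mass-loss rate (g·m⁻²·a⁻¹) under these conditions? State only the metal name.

copper: f(T) = -0.080·(T−10) [T>10 °C] = -0.8800
  sulphur-dioxide contribution → 0.6898 μm/a
  chloride contribution → 2.474 μm/a
  ⇒ r_corr(copper) = 3.164 μm/a
  mass loss = 3.164 μm/a × 8.96 g/cm³ = 28.35 g·m⁻²·a⁻¹
zinc: temperature factor f = -0.071·(11.0) = -0.7810
  sulphur-dioxide contribution → 1.657 μm/a
  chloride contribution → 7.251 μm/a
  ⇒ r_corr(zinc) = 8.908 μm/a
  mass loss = 8.908 μm/a × 7.14 g/cm³ = 63.6 g·m⁻²·a⁻¹
Ordering by g·m⁻²·a⁻¹: zinc (63.6) > copper (28.3)

zinc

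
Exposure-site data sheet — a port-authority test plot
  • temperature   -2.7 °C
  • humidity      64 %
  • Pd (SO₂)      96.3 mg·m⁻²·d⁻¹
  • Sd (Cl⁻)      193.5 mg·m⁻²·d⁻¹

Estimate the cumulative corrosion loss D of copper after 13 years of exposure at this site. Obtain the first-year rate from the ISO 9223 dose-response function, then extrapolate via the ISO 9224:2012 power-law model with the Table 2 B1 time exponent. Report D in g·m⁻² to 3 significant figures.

copper: f(T) = +0.126·(T−10) [T≤10 °C] = -1.6002
  Pd branch = 0.0053·Pd^0.26·e^(0.059·RH+f) = 0.1531 μm/a
  Cl⁻ term: 0.01025·193.5^0.27·exp(0.036·64+0.049·-2.7) = 0.3726
  r_corr = 0.1531 + 0.3726 = 0.5257 μm/a
Power-law: D(13) = r_corr · 13^0.667
  D(13) = 0.5257 × 13^0.667 = 0.5257 × 5.534 = 2.909 μm
  Mass loss = 2.909 μm × 8.96 g/cm³ = 26.07 g·m⁻²

D(13) = 26.1 g·m⁻²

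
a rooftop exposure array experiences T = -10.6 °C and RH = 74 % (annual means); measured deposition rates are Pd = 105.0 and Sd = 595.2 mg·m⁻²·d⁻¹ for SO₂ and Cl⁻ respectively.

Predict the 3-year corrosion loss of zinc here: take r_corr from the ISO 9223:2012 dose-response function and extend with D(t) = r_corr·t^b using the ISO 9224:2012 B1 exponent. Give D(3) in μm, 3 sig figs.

zinc: f(T) = +0.038·(T−10) [T≤10 °C] = -0.7828
  SO₂ term: 0.0129·105.0^0.44·exp(0.046·74-0.7828) = 1.375
  Cl⁻ term: 0.0175·595.2^0.57·exp(0.008·74+0.085·-10.6) = 0.4902
  sum: 1.375 + 0.4902 → r_corr = 1.865 μm/a
ISO 9224: D(t) = r_corr · t^b with b = 0.813 (zinc, B1)
  D(3) = 1.865 × 3^0.813 = 1.865 × 2.443 = 4.556 μm

D(3) = 4.56 μm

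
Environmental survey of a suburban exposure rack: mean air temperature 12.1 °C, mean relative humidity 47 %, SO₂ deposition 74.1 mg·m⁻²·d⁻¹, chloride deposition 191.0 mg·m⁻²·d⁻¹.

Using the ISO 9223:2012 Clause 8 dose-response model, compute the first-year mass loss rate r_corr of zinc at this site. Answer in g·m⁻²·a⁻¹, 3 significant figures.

r_corr = 14.7 g·m⁻²·a⁻¹

zinc: f(T) = -0.071·(T−10) [T>10 °C] = -0.1491
  SO₂ term: 0.0129·74.1^0.44·exp(0.046·47-0.1491) = 0.6419
  Sd branch = 0.0175·Sd^0.57·e^(0.008·RH+0.085·T) = 1.423 μm/a
  r_corr = 0.6419 + 1.423 = 2.065 μm/a
Convert to mass loss: 2.065 μm/a × 7.14 g/cm³ = 14.74 g·m⁻²·a⁻¹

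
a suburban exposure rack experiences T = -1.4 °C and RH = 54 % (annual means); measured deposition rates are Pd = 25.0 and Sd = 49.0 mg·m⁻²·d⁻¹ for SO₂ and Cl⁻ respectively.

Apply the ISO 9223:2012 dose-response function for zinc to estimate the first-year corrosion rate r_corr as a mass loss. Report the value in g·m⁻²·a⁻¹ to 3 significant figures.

r_corr = 4.52 g·m⁻²·a⁻¹

zinc: f(T) = +0.038·(T−10) [T≤10 °C] = -0.4332
  sulphur-dioxide contribution → 0.4134 μm/a
  chloride contribution → 0.22 μm/a
  total first-year rate 0.6333 μm/a
Convert to mass loss: 0.6333 μm/a × 7.14 g/cm³ = 4.522 g·m⁻²·a⁻¹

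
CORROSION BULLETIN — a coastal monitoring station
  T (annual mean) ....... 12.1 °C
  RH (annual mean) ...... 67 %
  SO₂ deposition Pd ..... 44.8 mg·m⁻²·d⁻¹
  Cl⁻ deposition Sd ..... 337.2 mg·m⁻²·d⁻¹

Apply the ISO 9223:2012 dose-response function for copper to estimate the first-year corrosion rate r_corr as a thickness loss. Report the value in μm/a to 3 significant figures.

r_corr = 1.62 μm/a

copper: temperature factor f = -0.080·(2.1) = -0.1680
  SO₂ term: 0.0053·44.8^0.26·exp(0.059·67-0.1680) = 0.6272
  Cl⁻ term: 0.01025·337.2^0.27·exp(0.036·67+0.049·12.1) = 0.996
  sum: 0.6272 + 0.996 → r_corr = 1.623 μm/a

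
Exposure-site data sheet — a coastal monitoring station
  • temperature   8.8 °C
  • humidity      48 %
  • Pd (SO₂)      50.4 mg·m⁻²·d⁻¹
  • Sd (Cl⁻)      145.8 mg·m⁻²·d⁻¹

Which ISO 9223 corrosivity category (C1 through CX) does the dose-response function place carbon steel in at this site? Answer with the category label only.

C3

carbon steel: temperature factor f = +0.150·(-1.2) = -0.1800
  SO₂ term: 1.77·50.4^0.52·exp(0.02·48-0.1800) = 29.65
  Sd branch = 0.102·Sd^0.62·e^(0.033·RH+0.04·T) = 15.52 μm/a
  r_corr = 29.65 + 15.52 = 45.17 μm/a
45.2 μm/a falls in (25, 50] for carbon steel → category C3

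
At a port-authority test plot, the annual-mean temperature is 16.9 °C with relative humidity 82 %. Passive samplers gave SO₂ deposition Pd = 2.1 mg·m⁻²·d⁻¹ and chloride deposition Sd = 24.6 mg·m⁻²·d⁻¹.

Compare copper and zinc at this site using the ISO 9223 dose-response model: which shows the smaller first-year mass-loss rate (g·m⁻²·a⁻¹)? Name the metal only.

zinc

copper: temperature factor f = -0.080·(6.9) = -0.5520
  Pd branch = 0.0053·Pd^0.26·e^(0.059·RH+f) = 0.4671 μm/a
  Sd branch = 0.01025·Sd^0.27·e^(0.036·RH+0.049·T) = 1.066 μm/a
  sum: 0.4671 + 1.066 → r_corr = 1.534 μm/a
  mass loss = 1.534 μm/a × 8.96 g/cm³ = 13.74 g·m⁻²·a⁻¹
zinc: T>10 °C ⇒ hinge -0.071·(16.9−10) = -0.4899
  SO₂ term: 0.0129·2.1^0.44·exp(0.046·82-0.4899) = 0.4762
  Sd branch = 0.0175·Sd^0.57·e^(0.008·RH+0.085·T) = 0.8803 μm/a
  sum: 0.4762 + 0.8803 → r_corr = 1.356 μm/a
  mass loss = 1.356 μm/a × 7.14 g/cm³ = 9.685 g·m⁻²·a⁻¹
Ordering by g·m⁻²·a⁻¹: copper (13.7) > zinc (9.69)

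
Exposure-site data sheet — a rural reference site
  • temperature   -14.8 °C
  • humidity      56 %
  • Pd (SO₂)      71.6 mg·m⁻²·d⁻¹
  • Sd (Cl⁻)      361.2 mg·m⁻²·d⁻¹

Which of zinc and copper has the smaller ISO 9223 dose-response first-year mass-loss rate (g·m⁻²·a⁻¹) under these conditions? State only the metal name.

copper

zinc: T≤10 °C ⇒ hinge +0.038·(-14.8−10) = -0.9424
  Pd branch = 0.0129·Pd^0.44·e^(0.046·RH+f) = 0.4327 μm/a
  Sd branch = 0.0175·Sd^0.57·e^(0.008·RH+0.085·T) = 0.2234 μm/a
  sum: 0.4327 + 0.2234 → r_corr = 0.6562 μm/a
  mass loss = 0.6562 μm/a × 7.14 g/cm³ = 4.685 g·m⁻²·a⁻¹
copper: T≤10 °C ⇒ hinge +0.126·(-14.8−10) = -3.1248
  SO₂ term: 0.0053·71.6^0.26·exp(0.059·56-3.1248) = 0.01925
  Sd branch = 0.01025·Sd^0.27·e^(0.036·RH+0.049·T) = 0.1828 μm/a
  r_corr = 0.01925 + 0.1828 = 0.202 μm/a
  mass loss = 0.202 μm/a × 8.96 g/cm³ = 1.81 g·m⁻²·a⁻¹
Ordering by g·m⁻²·a⁻¹: zinc (4.69) > copper (1.81)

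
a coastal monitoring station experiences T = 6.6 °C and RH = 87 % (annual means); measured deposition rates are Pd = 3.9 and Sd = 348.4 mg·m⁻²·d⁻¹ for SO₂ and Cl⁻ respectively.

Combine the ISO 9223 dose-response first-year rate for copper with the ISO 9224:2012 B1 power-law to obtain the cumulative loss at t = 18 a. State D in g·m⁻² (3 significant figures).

copper: temperature factor f = +0.126·(-3.4) = -0.4284
  Pd branch = 0.0053·Pd^0.26·e^(0.059·RH+f) = 0.8339 μm/a
  Cl⁻ term: 0.01025·348.4^0.27·exp(0.036·87+0.049·6.6) = 1.577
  sum: 0.8339 + 1.577 → r_corr = 2.411 μm/a
Power-law: D(18) = r_corr · 18^0.667
  D(18) = 2.411 × 18^0.667 = 2.411 × 6.875 = 16.57 μm
  Mass loss = 16.57 μm × 8.96 g/cm³ = 148.5 g·m⁻²

D(18) = 148 g·m⁻²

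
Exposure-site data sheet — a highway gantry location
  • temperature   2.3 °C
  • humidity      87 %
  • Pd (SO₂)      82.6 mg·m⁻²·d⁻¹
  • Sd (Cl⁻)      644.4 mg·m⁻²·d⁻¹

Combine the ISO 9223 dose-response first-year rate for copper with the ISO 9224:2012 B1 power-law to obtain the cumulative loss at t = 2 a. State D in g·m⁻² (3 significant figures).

copper: T≤10 °C ⇒ hinge +0.126·(2.3−10) = -0.9702
  SO₂ term: 0.0053·82.6^0.26·exp(0.059·87-0.9702) = 1.073
  Sd branch = 0.01025·Sd^0.27·e^(0.036·RH+0.049·T) = 1.508 μm/a
  sum: 1.073 + 1.508 → r_corr = 2.581 μm/a
Long-term exponent b (ISO 9224 Table 2, B1) = 0.667
  D(2) = 2.581 × 2^0.667 = 2.581 × 1.588 = 4.098 μm
  Mass loss = 4.098 μm × 8.96 g/cm³ = 36.71 g·m⁻²

D(2) = 36.7 g·m⁻²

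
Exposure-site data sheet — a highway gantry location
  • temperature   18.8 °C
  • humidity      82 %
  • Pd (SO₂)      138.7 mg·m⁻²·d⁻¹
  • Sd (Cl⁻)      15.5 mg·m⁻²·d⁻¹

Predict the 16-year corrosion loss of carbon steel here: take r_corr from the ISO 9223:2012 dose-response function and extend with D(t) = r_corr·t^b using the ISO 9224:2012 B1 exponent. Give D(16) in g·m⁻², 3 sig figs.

D(16) = 3.06e+03 g·m⁻²

carbon steel: f(T) = -0.054·(T−10) [T>10 °C] = -0.4752
  Pd branch = 1.77·Pd^0.52·e^(0.02·RH+f) = 73.74 μm/a
  Cl⁻ term: 0.102·15.5^0.62·exp(0.033·82+0.04·18.8) = 17.72
  sum: 73.74 + 17.72 → r_corr = 91.46 μm/a
Power-law: D(16) = r_corr · 16^0.523
  D(16) = 91.46 × 16^0.523 = 91.46 × 4.263 = 389.9 μm
  Mass loss = 389.9 μm × 7.85 g/cm³ = 3061 g·m⁻²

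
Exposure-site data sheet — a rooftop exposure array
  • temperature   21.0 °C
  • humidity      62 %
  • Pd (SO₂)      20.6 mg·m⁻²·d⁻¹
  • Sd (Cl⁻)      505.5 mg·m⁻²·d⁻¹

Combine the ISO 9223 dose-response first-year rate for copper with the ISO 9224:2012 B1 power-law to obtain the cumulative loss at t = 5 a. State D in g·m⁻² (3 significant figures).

D(5) = 42.5 g·m⁻²

copper: f(T) = -0.080·(T−10) [T>10 °C] = -0.8800
  SO₂ term: 0.0053·20.6^0.26·exp(0.059·62-0.8800) = 0.1872
  Cl⁻ term: 0.01025·505.5^0.27·exp(0.036·62+0.049·21.0) = 1.435
  r_corr = 0.1872 + 1.435 = 1.623 μm/a
Long-term exponent b (ISO 9224 Table 2, B1) = 0.667
  D(5) = 1.623 × 5^0.667 = 1.623 × 2.926 = 4.747 μm
  Mass loss = 4.747 μm × 8.96 g/cm³ = 42.53 g·m⁻²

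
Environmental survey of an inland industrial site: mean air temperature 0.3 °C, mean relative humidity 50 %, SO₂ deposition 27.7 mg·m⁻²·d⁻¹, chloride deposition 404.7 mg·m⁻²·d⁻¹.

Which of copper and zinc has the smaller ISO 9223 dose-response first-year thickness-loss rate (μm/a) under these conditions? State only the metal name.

copper

copper: T≤10 °C ⇒ hinge +0.126·(0.3−10) = -1.2222
  sulphur-dioxide contribution → 0.07074 μm/a
  chloride contribution → 0.3182 μm/a
  ⇒ r_corr(copper) = 0.389 μm/a
zinc: f(T) = +0.038·(T−10) [T≤10 °C] = -0.3686
  sulphur-dioxide contribution → 0.3838 μm/a
  chloride contribution → 0.8202 μm/a
  ⇒ r_corr(zinc) = 1.204 μm/a
Ordering by μm/a: zinc (1.2) > copper (0.389)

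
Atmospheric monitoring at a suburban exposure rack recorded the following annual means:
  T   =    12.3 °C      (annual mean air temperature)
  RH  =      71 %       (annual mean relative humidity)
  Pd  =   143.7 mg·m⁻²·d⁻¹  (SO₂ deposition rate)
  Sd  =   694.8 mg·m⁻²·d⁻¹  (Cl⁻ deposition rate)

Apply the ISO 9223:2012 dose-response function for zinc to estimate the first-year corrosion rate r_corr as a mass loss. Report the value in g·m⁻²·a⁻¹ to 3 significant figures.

r_corr = 44.4 g·m⁻²·a⁻¹

zinc: T>10 °C ⇒ hinge -0.071·(12.3−10) = -0.1633
  sulphur-dioxide contribution → 2.555 μm/a
  chloride contribution → 3.661 μm/a
  total first-year rate 6.216 μm/a
Convert to mass loss: 6.216 μm/a × 7.14 g/cm³ = 44.38 g·m⁻²·a⁻¹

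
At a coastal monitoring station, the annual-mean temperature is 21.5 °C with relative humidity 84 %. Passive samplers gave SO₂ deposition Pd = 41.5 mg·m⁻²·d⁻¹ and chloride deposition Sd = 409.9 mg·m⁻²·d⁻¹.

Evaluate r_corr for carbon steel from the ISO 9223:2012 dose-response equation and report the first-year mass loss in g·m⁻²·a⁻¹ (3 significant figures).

r_corr = 1.54e+03 g·m⁻²·a⁻¹

carbon steel: temperature factor f = -0.054·(11.5) = -0.6210
  sulphur-dioxide contribution → 35.42 μm/a
  chloride contribution → 160.6 μm/a
  total first-year rate 196 μm/a
Convert to mass loss: 196 μm/a × 7.85 g/cm³ = 1539 g·m⁻²·a⁻¹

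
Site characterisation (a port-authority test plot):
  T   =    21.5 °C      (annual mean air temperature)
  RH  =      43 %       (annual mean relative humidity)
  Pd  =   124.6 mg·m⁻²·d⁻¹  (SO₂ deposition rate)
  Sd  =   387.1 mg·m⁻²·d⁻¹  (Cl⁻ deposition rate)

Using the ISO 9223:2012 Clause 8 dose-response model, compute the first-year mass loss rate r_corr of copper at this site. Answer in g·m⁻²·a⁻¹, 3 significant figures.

r_corr = 7.03 g·m⁻²·a⁻¹

copper: f(T) = -0.080·(T−10) [T>10 °C] = -0.9200
  sulphur-dioxide contribution → 0.09362 μm/a
  chloride contribution → 0.6906 μm/a
  ⇒ r_corr(copper) = 0.7843 μm/a
Convert to mass loss: 0.7843 μm/a × 8.96 g/cm³ = 7.027 g·m⁻²·a⁻¹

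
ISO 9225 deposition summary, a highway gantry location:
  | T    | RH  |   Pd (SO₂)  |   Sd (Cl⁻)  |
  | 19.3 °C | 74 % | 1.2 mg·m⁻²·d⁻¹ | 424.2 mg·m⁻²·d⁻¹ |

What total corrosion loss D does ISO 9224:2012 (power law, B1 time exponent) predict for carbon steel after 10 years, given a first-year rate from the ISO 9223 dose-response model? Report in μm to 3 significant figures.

D(10) = 377 μm

carbon steel: T>10 °C ⇒ hinge -0.054·(19.3−10) = -0.5022
  sulphur-dioxide contribution → 5.174 μm/a
  chloride contribution → 108 μm/a
  ⇒ r_corr(carbon steel) = 113.2 μm/a
ISO 9224: D(t) = r_corr · t^b with b = 0.523 (carbon steel, B1)
  D(10) = 113.2 × 10^0.523 = 113.2 × 3.334 = 377.4 μm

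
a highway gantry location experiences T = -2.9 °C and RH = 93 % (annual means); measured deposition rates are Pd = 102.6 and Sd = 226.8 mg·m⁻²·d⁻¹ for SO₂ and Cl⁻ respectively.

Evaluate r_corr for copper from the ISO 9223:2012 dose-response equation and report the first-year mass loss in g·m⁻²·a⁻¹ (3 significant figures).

r_corr = 17.3 g·m⁻²·a⁻¹

copper: f(T) = +0.126·(T−10) [T≤10 °C] = -1.6254
  sulphur-dioxide contribution → 0.8399 μm/a
  chloride contribution → 1.094 μm/a
  total first-year rate 1.934 μm/a
Convert to mass loss: 1.934 μm/a × 8.96 g/cm³ = 17.33 g·m⁻²·a⁻¹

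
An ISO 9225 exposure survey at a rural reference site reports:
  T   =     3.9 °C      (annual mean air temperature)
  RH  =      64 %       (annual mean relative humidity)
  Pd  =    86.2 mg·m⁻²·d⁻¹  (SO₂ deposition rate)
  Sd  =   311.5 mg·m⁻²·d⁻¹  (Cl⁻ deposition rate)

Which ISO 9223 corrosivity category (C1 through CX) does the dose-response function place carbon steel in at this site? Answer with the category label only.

carbon steel: T≤10 °C ⇒ hinge +0.150·(3.9−10) = -0.9150
  SO₂ term: 1.77·86.2^0.52·exp(0.02·64-0.9150) = 25.88
  Sd branch = 0.102·Sd^0.62·e^(0.033·RH+0.04·T) = 34.64 μm/a
  r_corr = 25.88 + 34.64 = 60.52 μm/a
60.5 μm/a falls in (50, 80] for carbon steel → category C4

C4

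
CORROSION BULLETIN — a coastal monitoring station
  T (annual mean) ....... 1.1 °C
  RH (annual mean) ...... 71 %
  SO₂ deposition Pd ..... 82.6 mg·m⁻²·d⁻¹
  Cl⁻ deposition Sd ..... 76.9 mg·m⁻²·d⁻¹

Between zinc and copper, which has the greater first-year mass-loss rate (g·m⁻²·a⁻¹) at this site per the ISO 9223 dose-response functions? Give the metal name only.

zinc

zinc: f(T) = +0.038·(T−10) [T≤10 °C] = -0.3382
  SO₂ term: 0.0129·82.6^0.44·exp(0.046·71-0.3382) = 1.681
  Cl⁻ term: 0.0175·76.9^0.57·exp(0.008·71+0.085·1.1) = 0.403
  r_corr = 1.681 + 0.403 = 2.084 μm/a
  mass loss = 2.084 μm/a × 7.14 g/cm³ = 14.88 g·m⁻²·a⁻¹
copper: T≤10 °C ⇒ hinge +0.126·(1.1−10) = -1.1214
  SO₂ term: 0.0053·82.6^0.26·exp(0.059·71-1.1214) = 0.3589
  Cl⁻ term: 0.01025·76.9^0.27·exp(0.036·71+0.049·1.1) = 0.4502
  r_corr = 0.3589 + 0.4502 = 0.809 μm/a
  mass loss = 0.809 μm/a × 8.96 g/cm³ = 7.249 g·m⁻²·a⁻¹
Ordering by g·m⁻²·a⁻¹: zinc (14.9) > copper (7.25)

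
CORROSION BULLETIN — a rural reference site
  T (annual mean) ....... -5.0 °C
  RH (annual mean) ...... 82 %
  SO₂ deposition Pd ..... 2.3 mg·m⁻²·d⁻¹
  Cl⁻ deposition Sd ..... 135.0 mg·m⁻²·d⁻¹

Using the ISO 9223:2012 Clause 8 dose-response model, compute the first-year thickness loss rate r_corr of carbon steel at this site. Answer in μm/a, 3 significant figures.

carbon steel: T≤10 °C ⇒ hinge +0.150·(-5.0−10) = -2.2500
  SO₂ term: 1.77·2.3^0.52·exp(0.02·82-2.2500) = 1.483
  Cl⁻ term: 0.102·135.0^0.62·exp(0.033·82+0.04·-5.0) = 26.17
  sum: 1.483 + 26.17 → r_corr = 27.65 μm/a

r_corr = 27.6 μm/a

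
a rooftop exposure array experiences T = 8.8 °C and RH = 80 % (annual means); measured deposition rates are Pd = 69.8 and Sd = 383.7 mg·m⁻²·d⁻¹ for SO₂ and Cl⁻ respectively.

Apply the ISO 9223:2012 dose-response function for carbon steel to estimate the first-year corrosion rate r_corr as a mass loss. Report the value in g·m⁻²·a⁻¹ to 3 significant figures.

r_corr = 1.16e+03 g·m⁻²·a⁻¹

carbon steel: temperature factor f = +0.150·(-1.2) = -0.1800
  sulphur-dioxide contribution → 66.6 μm/a
  chloride contribution → 81.3 μm/a
  ⇒ r_corr(carbon steel) = 147.9 μm/a
Convert to mass loss: 147.9 μm/a × 7.85 g/cm³ = 1161 g·m⁻²·a⁻¹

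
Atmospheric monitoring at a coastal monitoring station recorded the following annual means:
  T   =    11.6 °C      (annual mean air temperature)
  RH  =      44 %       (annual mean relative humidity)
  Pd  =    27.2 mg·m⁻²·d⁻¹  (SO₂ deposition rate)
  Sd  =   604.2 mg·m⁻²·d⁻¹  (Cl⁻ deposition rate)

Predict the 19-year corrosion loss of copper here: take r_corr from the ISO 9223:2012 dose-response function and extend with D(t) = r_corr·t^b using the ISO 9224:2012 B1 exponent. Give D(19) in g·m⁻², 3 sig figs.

copper: T>10 °C ⇒ hinge -0.080·(11.6−10) = -0.1280
  sulphur-dioxide contribution → 0.1476 μm/a
  chloride contribution → 0.4971 μm/a
  ⇒ r_corr(copper) = 0.6447 μm/a
Long-term exponent b (ISO 9224 Table 2, B1) = 0.667
  D(19) = 0.6447 × 19^0.667 = 0.6447 × 7.127 = 4.595 μm
  Mass loss = 4.595 μm × 8.96 g/cm³ = 41.17 g·m⁻²

D(19) = 41.2 g·m⁻²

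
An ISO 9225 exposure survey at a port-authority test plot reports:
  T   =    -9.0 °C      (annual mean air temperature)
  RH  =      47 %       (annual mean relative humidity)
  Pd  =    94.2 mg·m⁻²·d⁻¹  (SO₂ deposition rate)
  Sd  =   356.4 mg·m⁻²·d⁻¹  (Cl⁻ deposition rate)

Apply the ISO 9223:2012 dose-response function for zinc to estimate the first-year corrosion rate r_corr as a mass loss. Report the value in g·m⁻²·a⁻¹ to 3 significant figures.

zinc: T≤10 °C ⇒ hinge +0.038·(-9.0−10) = -0.7220
  SO₂ term: 0.0129·94.2^0.44·exp(0.046·47-0.7220) = 0.4023
  Sd branch = 0.0175·Sd^0.57·e^(0.008·RH+0.085·T) = 0.3378 μm/a
  r_corr = 0.4023 + 0.3378 = 0.7401 μm/a
Convert to mass loss: 0.7401 μm/a × 7.14 g/cm³ = 5.285 g·m⁻²·a⁻¹

r_corr = 5.28 g·m⁻²·a⁻¹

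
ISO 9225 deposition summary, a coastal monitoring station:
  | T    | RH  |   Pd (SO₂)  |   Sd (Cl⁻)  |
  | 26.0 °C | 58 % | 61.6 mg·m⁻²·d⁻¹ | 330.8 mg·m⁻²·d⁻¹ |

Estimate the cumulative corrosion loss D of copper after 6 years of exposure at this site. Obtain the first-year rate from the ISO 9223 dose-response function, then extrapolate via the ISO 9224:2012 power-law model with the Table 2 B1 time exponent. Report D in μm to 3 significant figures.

D(6) = 5.11 μm

copper: T>10 °C ⇒ hinge -0.080·(26.0−10) = -1.2800
  Pd branch = 0.0053·Pd^0.26·e^(0.059·RH+f) = 0.1318 μm/a
  Sd branch = 0.01025·Sd^0.27·e^(0.036·RH+0.049·T) = 1.416 μm/a
  sum: 0.1318 + 1.416 → r_corr = 1.548 μm/a
Long-term exponent b (ISO 9224 Table 2, B1) = 0.667
  D(6) = 1.548 × 6^0.667 = 1.548 × 3.304 = 5.114 μm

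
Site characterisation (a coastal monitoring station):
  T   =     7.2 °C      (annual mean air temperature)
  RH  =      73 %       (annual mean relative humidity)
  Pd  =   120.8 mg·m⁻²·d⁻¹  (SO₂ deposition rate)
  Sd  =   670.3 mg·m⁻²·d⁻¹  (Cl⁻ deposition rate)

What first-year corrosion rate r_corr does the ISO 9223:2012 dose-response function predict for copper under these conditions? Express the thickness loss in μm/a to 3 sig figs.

copper: temperature factor f = +0.126·(-2.8) = -0.3528
  SO₂ term: 0.0053·120.8^0.26·exp(0.059·73-0.3528) = 0.9614
  Cl⁻ term: 0.01025·670.3^0.27·exp(0.036·73+0.049·7.2) = 1.17
  r_corr = 0.9614 + 1.17 = 2.132 μm/a

r_corr = 2.13 μm/a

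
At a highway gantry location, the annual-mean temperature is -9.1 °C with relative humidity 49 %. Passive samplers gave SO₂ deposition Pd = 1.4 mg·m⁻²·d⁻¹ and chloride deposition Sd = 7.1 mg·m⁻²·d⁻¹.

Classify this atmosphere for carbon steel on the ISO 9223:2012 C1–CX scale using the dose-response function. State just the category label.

carbon steel: temperature factor f = +0.150·(-19.1) = -2.8650
  Pd branch = 1.77·Pd^0.52·e^(0.02·RH+f) = 0.3201 μm/a
  Cl⁻ term: 0.102·7.1^0.62·exp(0.033·49+0.04·-9.1) = 1.204
  r_corr = 0.3201 + 1.204 = 1.524 μm/a
ISO 9223 Table 2 (carbon steel): 1.3 < 1.52 ≤ 25 μm/a ⇒ C2

C2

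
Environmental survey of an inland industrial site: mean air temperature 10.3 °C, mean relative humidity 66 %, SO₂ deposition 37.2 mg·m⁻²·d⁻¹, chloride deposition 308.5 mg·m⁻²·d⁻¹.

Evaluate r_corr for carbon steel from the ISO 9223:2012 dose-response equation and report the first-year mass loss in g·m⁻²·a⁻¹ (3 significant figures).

r_corr = 708 g·m⁻²·a⁻¹

carbon steel: T>10 °C ⇒ hinge -0.054·(10.3−10) = -0.0162
  Pd branch = 1.77·Pd^0.52·e^(0.02·RH+f) = 42.75 μm/a
  Sd branch = 0.102·Sd^0.62·e^(0.033·RH+0.04·T) = 47.51 μm/a
  sum: 42.75 + 47.51 → r_corr = 90.25 μm/a
Convert to mass loss: 90.25 μm/a × 7.85 g/cm³ = 708.5 g·m⁻²·a⁻¹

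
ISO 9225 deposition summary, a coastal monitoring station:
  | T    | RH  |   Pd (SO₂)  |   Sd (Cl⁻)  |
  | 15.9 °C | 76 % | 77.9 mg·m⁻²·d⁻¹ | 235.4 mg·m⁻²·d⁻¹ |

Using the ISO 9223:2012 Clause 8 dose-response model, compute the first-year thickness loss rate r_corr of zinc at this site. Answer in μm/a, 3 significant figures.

zinc: f(T) = -0.071·(T−10) [T>10 °C] = -0.4189
  SO₂ term: 0.0129·77.9^0.44·exp(0.046·76-0.4189) = 1.902
  Sd branch = 0.0175·Sd^0.57·e^(0.008·RH+0.085·T) = 2.792 μm/a
  sum: 1.902 + 2.792 → r_corr = 4.694 μm/a

r_corr = 4.69 μm/a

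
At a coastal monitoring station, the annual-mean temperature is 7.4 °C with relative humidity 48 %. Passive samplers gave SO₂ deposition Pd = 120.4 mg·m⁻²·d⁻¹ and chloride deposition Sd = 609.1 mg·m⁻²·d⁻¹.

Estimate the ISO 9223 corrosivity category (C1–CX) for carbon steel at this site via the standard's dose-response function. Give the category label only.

carbon steel: temperature factor f = +0.150·(-2.6) = -0.3900
  SO₂ term: 1.77·120.4^0.52·exp(0.02·48-0.3900) = 37.8
  Sd branch = 0.102·Sd^0.62·e^(0.033·RH+0.04·T) = 35.61 μm/a
  sum: 37.8 + 35.61 → r_corr = 73.41 μm/a
Category bounds: 50…80 μm/a bracket r_corr ⇒ C4

C4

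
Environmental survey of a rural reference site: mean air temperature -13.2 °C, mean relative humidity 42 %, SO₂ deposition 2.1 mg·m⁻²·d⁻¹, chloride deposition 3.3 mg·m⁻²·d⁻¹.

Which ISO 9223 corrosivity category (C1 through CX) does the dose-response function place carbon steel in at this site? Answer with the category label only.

C1

carbon steel: temperature factor f = +0.150·(-23.2) = -3.4800
  Pd branch = 1.77·Pd^0.52·e^(0.02·RH+f) = 0.1858 μm/a
  Cl⁻ term: 0.102·3.3^0.62·exp(0.033·42+0.04·-13.2) = 0.5043
  sum: 0.1858 + 0.5043 → r_corr = 0.6901 μm/a
ISO 9223 Table 2 (carbon steel): 0 < 0.69 ≤ 1.3 μm/a ⇒ C1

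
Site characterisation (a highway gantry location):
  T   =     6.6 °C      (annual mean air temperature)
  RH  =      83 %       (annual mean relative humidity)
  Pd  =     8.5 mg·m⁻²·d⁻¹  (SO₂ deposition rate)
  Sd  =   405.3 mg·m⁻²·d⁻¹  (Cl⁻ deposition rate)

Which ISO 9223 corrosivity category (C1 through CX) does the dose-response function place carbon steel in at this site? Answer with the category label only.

carbon steel: f(T) = +0.150·(T−10) [T≤10 °C] = -0.5100
  SO₂ term: 1.77·8.5^0.52·exp(0.02·83-0.5100) = 17.01
  Sd branch = 0.102·Sd^0.62·e^(0.033·RH+0.04·T) = 85.04 μm/a
  r_corr = 17.01 + 85.04 = 102 μm/a
102 μm/a falls in (80, 200] for carbon steel → category C5

C5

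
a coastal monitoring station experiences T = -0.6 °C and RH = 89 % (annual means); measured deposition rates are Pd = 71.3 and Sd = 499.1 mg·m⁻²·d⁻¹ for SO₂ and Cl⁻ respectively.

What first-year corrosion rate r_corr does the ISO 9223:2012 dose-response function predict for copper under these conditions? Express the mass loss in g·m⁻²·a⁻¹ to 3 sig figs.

r_corr = 19.0 g·m⁻²·a⁻¹

copper: temperature factor f = +0.126·(-10.6) = -1.3356
  sulphur-dioxide contribution → 0.8063 μm/a
  chloride contribution → 1.312 μm/a
  ⇒ r_corr(copper) = 2.118 μm/a
Convert to mass loss: 2.118 μm/a × 8.96 g/cm³ = 18.98 g·m⁻²·a⁻¹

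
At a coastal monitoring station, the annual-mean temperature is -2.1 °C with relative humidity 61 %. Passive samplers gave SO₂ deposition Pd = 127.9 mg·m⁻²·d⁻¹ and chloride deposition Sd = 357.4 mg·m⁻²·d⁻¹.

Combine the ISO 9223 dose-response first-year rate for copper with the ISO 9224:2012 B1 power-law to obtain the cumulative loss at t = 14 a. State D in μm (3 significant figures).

copper: T≤10 °C ⇒ hinge +0.126·(-2.1−10) = -1.5246
  Pd branch = 0.0053·Pd^0.26·e^(0.059·RH+f) = 0.1489 μm/a
  Sd branch = 0.01025·Sd^0.27·e^(0.036·RH+0.049·T) = 0.4065 μm/a
  r_corr = 0.1489 + 0.4065 = 0.5555 μm/a
ISO 9224: D(t) = r_corr · t^b with b = 0.667 (copper, B1)
  D(14) = 0.5555 × 14^0.667 = 0.5555 × 5.814 = 3.229 μm

D(14) = 3.23 μm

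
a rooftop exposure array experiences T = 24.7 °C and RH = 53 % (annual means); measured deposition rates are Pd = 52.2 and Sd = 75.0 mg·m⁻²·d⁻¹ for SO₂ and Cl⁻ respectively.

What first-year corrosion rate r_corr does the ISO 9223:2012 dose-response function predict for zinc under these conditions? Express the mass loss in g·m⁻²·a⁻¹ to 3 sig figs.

r_corr = 20.4 g·m⁻²·a⁻¹

zinc: f(T) = -0.071·(T−10) [T>10 °C] = -1.0437
  Pd branch = 0.0129·Pd^0.44·e^(0.046·RH+f) = 0.2964 μm/a
  Sd branch = 0.0175·Sd^0.57·e^(0.008·RH+0.085·T) = 2.557 μm/a
  r_corr = 0.2964 + 2.557 = 2.854 μm/a
Convert to mass loss: 2.854 μm/a × 7.14 g/cm³ = 20.37 g·m⁻²·a⁻¹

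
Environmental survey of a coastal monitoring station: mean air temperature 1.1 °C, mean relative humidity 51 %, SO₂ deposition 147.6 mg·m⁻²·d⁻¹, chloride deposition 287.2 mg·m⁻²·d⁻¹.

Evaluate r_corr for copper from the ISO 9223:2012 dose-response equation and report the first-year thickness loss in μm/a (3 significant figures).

copper: f(T) = +0.126·(T−10) [T≤10 °C] = -1.1214
  sulphur-dioxide contribution → 0.1282 μm/a
  chloride contribution → 0.3128 μm/a
  total first-year rate 0.441 μm/a

r_corr = 0.441 μm/a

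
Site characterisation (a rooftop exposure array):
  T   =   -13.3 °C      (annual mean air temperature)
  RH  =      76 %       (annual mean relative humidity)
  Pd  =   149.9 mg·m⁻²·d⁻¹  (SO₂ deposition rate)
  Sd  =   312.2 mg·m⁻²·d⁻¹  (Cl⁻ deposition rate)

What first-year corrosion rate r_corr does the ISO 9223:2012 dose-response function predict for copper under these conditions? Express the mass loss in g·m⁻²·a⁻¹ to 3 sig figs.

copper: f(T) = +0.126·(T−10) [T≤10 °C] = -2.9358
  Pd branch = 0.0053·Pd^0.26·e^(0.059·RH+f) = 0.0917 μm/a
  Cl⁻ term: 0.01025·312.2^0.27·exp(0.036·76+0.049·-13.3) = 0.3885
  r_corr = 0.0917 + 0.3885 = 0.4802 μm/a
Convert to mass loss: 0.4802 μm/a × 8.96 g/cm³ = 4.303 g·m⁻²·a⁻¹

r_corr = 4.30 g·m⁻²·a⁻¹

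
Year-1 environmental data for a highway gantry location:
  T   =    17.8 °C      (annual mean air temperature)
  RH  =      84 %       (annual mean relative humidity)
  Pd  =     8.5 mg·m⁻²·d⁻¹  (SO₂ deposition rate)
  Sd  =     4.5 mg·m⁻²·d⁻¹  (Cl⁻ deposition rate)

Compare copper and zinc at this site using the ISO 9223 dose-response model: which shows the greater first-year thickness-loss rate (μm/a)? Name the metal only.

copper

copper: T>10 °C ⇒ hinge -0.080·(17.8−10) = -0.6240
  Pd branch = 0.0053·Pd^0.26·e^(0.059·RH+f) = 0.7035 μm/a
  Cl⁻ term: 0.01025·4.5^0.27·exp(0.036·84+0.049·17.8) = 0.7572
  r_corr = 0.7035 + 0.7572 = 1.461 μm/a
zinc: T>10 °C ⇒ hinge -0.071·(17.8−10) = -0.5538
  SO₂ term: 0.0129·8.5^0.44·exp(0.046·84-0.5538) = 0.906
  Cl⁻ term: 0.0175·4.5^0.57·exp(0.008·84+0.085·17.8) = 0.3667
  r_corr = 0.906 + 0.3667 = 1.273 μm/a
Ordering by μm/a: copper (1.46) > zinc (1.27)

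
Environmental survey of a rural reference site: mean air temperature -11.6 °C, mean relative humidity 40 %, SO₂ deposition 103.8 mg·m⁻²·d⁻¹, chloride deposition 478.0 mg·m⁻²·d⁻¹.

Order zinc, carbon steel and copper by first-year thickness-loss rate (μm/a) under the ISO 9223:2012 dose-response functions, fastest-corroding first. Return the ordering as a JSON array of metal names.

["carbon steel", "zinc", "copper"]

zinc: f(T) = +0.038·(T−10) [T≤10 °C] = -0.8208
  Pd branch = 0.0129·Pd^0.44·e^(0.046·RH+f) = 0.2756 μm/a
  Cl⁻ term: 0.0175·478.0^0.57·exp(0.008·40+0.085·-11.6) = 0.3027
  sum: 0.2756 + 0.3027 → r_corr = 0.5784 μm/a
carbon steel: f(T) = +0.150·(T−10) [T≤10 °C] = -3.2400
  Pd branch = 1.77·Pd^0.52·e^(0.02·RH+f) = 1.725 μm/a
  Sd branch = 0.102·Sd^0.62·e^(0.033·RH+0.04·T) = 11.01 μm/a
  r_corr = 1.725 + 11.01 = 12.73 μm/a
copper: temperature factor f = +0.126·(-21.6) = -2.7216
  Pd branch = 0.0053·Pd^0.26·e^(0.059·RH+f) = 0.01234 μm/a
  Sd branch = 0.01025·Sd^0.27·e^(0.036·RH+0.049·T) = 0.1296 μm/a
  sum: 0.01234 + 0.1296 → r_corr = 0.142 μm/a
Ordering by μm/a: carbon steel (12.7) > zinc (0.578) > copper (0.142)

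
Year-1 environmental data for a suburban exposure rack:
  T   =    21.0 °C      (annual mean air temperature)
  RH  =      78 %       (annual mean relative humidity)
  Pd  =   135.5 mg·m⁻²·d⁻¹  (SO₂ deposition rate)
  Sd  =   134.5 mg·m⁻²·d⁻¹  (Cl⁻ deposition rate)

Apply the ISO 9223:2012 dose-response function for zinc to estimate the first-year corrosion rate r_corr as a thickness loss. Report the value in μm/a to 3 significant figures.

r_corr = 5.03 μm/a

zinc: temperature factor f = -0.071·(11.0) = -0.7810
  SO₂ term: 0.0129·135.5^0.44·exp(0.046·78-0.7810) = 1.852
  Sd branch = 0.0175·Sd^0.57·e^(0.008·RH+0.085·T) = 3.181 μm/a
  sum: 1.852 + 3.181 → r_corr = 5.034 μm/a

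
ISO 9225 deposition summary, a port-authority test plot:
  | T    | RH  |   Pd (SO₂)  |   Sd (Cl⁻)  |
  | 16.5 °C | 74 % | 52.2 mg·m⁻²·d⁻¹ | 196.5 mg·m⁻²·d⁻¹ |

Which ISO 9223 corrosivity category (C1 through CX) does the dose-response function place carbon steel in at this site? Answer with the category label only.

C5

carbon steel: f(T) = -0.054·(T−10) [T>10 °C] = -0.3510
  sulphur-dioxide contribution → 42.8 μm/a
  chloride contribution → 59.93 μm/a
  ⇒ r_corr(carbon steel) = 102.7 μm/a
Category bounds: 80…200 μm/a bracket r_corr ⇒ C5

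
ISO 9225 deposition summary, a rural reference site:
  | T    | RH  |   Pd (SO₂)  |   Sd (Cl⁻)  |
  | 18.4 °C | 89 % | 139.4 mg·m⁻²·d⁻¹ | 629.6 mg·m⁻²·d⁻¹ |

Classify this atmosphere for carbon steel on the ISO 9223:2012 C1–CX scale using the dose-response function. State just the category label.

CX

carbon steel: f(T) = -0.054·(T−10) [T>10 °C] = -0.4536
  sulphur-dioxide contribution → 86.9 μm/a
  chloride contribution → 218.4 μm/a
  ⇒ r_corr(carbon steel) = 305.3 μm/a
305 μm/a falls in (200, 700] for carbon steel → category CX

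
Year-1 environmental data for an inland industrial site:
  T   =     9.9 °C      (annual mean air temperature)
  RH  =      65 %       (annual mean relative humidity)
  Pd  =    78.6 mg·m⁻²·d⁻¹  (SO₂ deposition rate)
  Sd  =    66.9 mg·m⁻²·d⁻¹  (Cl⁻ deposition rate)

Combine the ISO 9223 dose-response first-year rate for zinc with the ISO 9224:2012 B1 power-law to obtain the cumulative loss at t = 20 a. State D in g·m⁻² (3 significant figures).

zinc: temperature factor f = +0.038·(-0.1) = -0.0038
  sulphur-dioxide contribution → 1.744 μm/a
  chloride contribution → 0.7496 μm/a
  ⇒ r_corr(zinc) = 2.493 μm/a
Long-term exponent b (ISO 9224 Table 2, B1) = 0.813
  D(20) = 2.493 × 20^0.813 = 2.493 × 11.42 = 28.48 μm
  Mass loss = 28.48 μm × 7.14 g/cm³ = 203.3 g·m⁻²

D(20) = 203 g·m⁻²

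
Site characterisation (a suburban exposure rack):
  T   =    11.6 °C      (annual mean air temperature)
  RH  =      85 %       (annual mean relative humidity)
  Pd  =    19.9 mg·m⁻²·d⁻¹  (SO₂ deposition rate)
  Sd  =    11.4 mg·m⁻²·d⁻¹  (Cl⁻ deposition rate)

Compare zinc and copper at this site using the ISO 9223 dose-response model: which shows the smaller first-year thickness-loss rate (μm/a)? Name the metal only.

zinc: temperature factor f = -0.071·(1.6) = -0.1136
  Pd branch = 0.0129·Pd^0.44·e^(0.046·RH+f) = 2.142 μm/a
  Cl⁻ term: 0.0175·11.4^0.57·exp(0.008·85+0.085·11.6) = 0.3707
  r_corr = 2.142 + 0.3707 = 2.513 μm/a
copper: f(T) = -0.080·(T−10) [T>10 °C] = -0.1280
  Pd branch = 0.0053·Pd^0.26·e^(0.059·RH+f) = 1.529 μm/a
  Cl⁻ term: 0.01025·11.4^0.27·exp(0.036·85+0.049·11.6) = 0.7445
  sum: 1.529 + 0.7445 → r_corr = 2.273 μm/a
Ordering by μm/a: zinc (2.51) > copper (2.27)

copper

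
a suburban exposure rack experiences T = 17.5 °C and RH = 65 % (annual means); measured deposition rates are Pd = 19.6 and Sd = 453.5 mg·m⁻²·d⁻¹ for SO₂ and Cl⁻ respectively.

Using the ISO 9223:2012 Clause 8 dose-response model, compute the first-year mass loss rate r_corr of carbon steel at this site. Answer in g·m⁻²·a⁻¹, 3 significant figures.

carbon steel: T>10 °C ⇒ hinge -0.054·(17.5−10) = -0.4050
  sulphur-dioxide contribution → 20.35 μm/a
  chloride contribution → 77.85 μm/a
  ⇒ r_corr(carbon steel) = 98.2 μm/a
Convert to mass loss: 98.2 μm/a × 7.85 g/cm³ = 770.9 g·m⁻²·a⁻¹

r_corr = 771 g·m⁻²·a⁻¹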